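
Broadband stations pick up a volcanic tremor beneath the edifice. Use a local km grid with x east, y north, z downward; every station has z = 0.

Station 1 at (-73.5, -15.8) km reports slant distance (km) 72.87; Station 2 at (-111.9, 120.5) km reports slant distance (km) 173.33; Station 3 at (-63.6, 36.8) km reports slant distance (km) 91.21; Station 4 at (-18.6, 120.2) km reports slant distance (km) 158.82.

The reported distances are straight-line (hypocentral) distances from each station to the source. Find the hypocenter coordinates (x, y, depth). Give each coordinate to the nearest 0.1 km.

Each station gives a sphere (x−x_i)² + (y−y_i)² + z² = d_i² (stations at z=0).
Subtracting the Station 1 sphere from Station 2 and Station 3: z² cancels, leaving linear equations in x and y:
-76.8 x + 272.6 y = -3343.28
19.8 x + 105.2 y = -3261.92
Solving: x ≈ -39.882, y ≈ -23.500 km (keep extra digits for the depth step; rounded: -39.9, -23.5).
Then from the Station 1 sphere: z² = 72.87² − (x + 73.5)² − (y + 15.8)² with x = -39.882, y = -23.500, so z ≈ 64.192 ≈ 64.2 km.

x ≈ -39.9 km, y ≈ -23.5 km, depth ≈ 64.2 km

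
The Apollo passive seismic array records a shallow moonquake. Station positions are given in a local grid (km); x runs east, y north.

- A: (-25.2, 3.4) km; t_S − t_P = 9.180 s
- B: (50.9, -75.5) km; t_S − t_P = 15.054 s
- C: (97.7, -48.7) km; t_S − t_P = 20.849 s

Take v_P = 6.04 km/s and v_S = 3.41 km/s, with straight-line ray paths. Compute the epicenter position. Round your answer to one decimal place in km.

x ≈ -65.4 km, y ≈ -56.2 km

Distance from S−P lag: d = Δt · v_P v_S / (v_P − v_S) = Δt · (6.04·3.41)/(6.04−3.41) ≈ 7.8313·Δt.
So d_A = 71.89, d_B = 117.89, d_C = 163.28 km.
Circle about each station: (x + 25.2)² + (y − 3.4)² = 71.89²; (x − 50.9)² + (y + 75.5)² = 117.89²; (x − 97.7)² + (y + 48.7)² = 163.28².
Subtracting the A equation from the B and C equations removes the quadratic terms:
152.2 x − 157.8 y = -1085.42
245.8 x − 104.2 y = -10221.81
Solving the 2×2 system: x ≈ -65.4, y ≈ -56.2 km.
Check against A (with the unrounded x, y): √((x + 25.2)²+(y − 3.4)²) = 71.91 ≈ 71.89 km. ✓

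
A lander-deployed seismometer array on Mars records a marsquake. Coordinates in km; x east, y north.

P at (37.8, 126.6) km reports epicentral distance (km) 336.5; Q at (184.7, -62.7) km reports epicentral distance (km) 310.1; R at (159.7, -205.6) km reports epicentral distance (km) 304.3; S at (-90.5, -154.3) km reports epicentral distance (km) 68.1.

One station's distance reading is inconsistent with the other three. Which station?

P

Solve using three stations at a time. Using Q, R, S (subtract circle equations pairwise → linear system) gives (x, y) ≈ (-123.7, -94.8).
Distances from that point to each station vs reported:
  P: calculated 274.1 vs reported 336.5 → residual 62.4 km
  Q: calculated 310.1 vs reported 310.1 → residual 0.0 km
  R: calculated 304.3 vs reported 304.3 → residual 0.0 km
  S: calculated 68.1 vs reported 68.1 → residual 0.0 km
Q, R, S are mutually consistent (residuals ≈ 0); P is off by 62.4 km.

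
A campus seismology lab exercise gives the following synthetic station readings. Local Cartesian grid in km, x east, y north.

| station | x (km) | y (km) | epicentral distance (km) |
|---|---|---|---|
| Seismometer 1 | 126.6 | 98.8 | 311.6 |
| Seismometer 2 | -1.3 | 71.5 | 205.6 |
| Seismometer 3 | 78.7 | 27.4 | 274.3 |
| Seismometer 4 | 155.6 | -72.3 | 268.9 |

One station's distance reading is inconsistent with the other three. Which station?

Seismometer 3

Solve using three stations at a time. Using Seismometer 1, Seismometer 2, Seismometer 4 (subtract circle equations pairwise → linear system) gives (x, y) ≈ (-111.7, -102.0).
Distances from that point to each station vs reported:
  Seismometer 1: calculated 311.7 vs reported 311.6 → residual 0.1 km
  Seismometer 2: calculated 205.7 vs reported 205.6 → residual 0.1 km
  Seismometer 3: calculated 230.2 vs reported 274.3 → residual 44.1 km
  Seismometer 4: calculated 269.0 vs reported 268.9 → residual 0.1 km
Seismometer 1, Seismometer 2, Seismometer 4 are mutually consistent (residuals ≈ 0); Seismometer 3 is off by 44.1 km.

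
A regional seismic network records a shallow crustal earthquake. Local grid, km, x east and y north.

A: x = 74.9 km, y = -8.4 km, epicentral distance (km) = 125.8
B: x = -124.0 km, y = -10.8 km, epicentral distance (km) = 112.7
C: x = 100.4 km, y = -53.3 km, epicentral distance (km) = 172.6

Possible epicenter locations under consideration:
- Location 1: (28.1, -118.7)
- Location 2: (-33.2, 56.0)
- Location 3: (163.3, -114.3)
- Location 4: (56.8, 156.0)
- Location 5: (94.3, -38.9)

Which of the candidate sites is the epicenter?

For each candidate, compare |candidate − station| to the reported distance:
Location 1: residuals A 6.0, B 73.8, C 75.1 → max 75.1 km
Location 2: residuals A 0.0, B 0.0, C 0.0 → max 0.0 km
Location 3: residuals A 12.1, B 192.7, C 85.0 → max 192.7 km
Location 4: residuals A 39.6, B 133.3, C 41.2 → max 133.3 km
Location 5: residuals A 89.7, B 107.4, C 157.0 → max 157.0 km
Only Location 2 has all residuals ≈ 0.

Location 2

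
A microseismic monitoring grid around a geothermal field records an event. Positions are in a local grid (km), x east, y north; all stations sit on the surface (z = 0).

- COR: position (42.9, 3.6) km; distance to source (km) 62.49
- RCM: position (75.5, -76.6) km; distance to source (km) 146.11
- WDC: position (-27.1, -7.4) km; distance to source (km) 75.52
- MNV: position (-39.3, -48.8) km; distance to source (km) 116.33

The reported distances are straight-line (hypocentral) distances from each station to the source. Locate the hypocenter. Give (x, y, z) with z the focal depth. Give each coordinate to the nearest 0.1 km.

x ≈ 12.1 km, y ≈ 53.1 km, depth ≈ 22.5 km

Each station gives a sphere (x−x_i)² + (y−y_i)² + z² = d_i² (stations at z=0).
Subtracting the COR sphere from RCM and WDC: z² cancels, leaving linear equations in x and y:
65.2 x − 160.4 y = -7728.69
-140.0 x − 22.0 y = -2862.47
Solving: x ≈ 12.101, y ≈ 53.103 km (keep extra digits for the depth step; rounded: 12.1, 53.1).
Then from the COR sphere: z² = 62.49² − (x − 42.9)² − (y − 3.6)² with x = 12.101, y = 53.103, so z ≈ 22.492 ≈ 22.5 km.
Check against MNV (with the unrounded solution): distance 116.33 ≈ 116.33 km. ✓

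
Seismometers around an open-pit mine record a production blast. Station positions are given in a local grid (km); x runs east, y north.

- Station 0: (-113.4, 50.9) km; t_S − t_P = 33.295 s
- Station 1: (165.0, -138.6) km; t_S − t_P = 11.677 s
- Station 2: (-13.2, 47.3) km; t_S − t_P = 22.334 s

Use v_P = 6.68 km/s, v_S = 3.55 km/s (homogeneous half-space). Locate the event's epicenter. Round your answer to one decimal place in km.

x ≈ 107.0 km, y ≈ -71.8 km

Distance from S−P lag: d = Δt · v_P v_S / (v_P − v_S) = Δt · (6.68·3.55)/(6.68−3.55) ≈ 7.5764·Δt.
So d_Station 0 = 252.25, d_Station 1 = 88.47, d_Station 2 = 169.21 km.
Circle about each station: (x + 113.4)² + (y − 50.9)² = 252.25²; (x − 165.0)² + (y + 138.6)² = 88.47²; (x + 13.2)² + (y − 47.3)² = 169.21².
Subtracting the Station 0 equation from the Station 1 and Station 2 equations removes the quadratic terms:
556.8 x − 379.0 y = 86787.71
200.4 x − 7.2 y = 21959.20
Solving the 2×2 system: x ≈ 107.0, y ≈ -71.8 km.
Check against Station 0 (with the unrounded x, y): √((x + 113.4)²+(y − 50.9)²) = 252.25 ≈ 252.25 km. ✓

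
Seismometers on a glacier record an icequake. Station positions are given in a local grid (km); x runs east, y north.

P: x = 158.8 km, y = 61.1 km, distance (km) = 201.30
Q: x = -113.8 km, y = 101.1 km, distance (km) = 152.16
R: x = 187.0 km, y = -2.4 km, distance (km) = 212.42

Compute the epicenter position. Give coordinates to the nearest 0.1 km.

x ≈ -24.5 km, y ≈ -22.1 km

Circle about each station: (x − 158.8)² + (y − 61.1)² = 201.30²; (x + 113.8)² + (y − 101.1)² = 152.16²; (x − 187.0)² + (y + 2.4)² = 212.42².
Subtracting the P equation from the Q and R equations removes the quadratic terms:
-545.2 x + 80.0 y = 11590.02
56.4 x − 127.0 y = 1423.54
Solving the 2×2 system: x ≈ -24.5, y ≈ -22.1 km.
Check against P (with the unrounded x, y): √((x − 158.8)²+(y − 61.1)²) = 201.29 ≈ 201.30 km. ✓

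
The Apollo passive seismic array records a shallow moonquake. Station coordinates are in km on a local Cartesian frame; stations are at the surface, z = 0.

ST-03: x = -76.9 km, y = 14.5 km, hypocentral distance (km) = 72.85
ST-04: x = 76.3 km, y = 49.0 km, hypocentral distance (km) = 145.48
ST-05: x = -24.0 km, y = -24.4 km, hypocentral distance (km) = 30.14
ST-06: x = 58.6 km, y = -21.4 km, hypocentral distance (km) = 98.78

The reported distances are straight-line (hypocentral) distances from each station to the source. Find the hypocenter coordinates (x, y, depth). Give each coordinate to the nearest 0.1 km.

Each station gives a sphere (x−x_i)² + (y−y_i)² + z² = d_i² (stations at z=0).
Subtracting the ST-03 sphere from ST-04 and ST-05: z² cancels, leaving linear equations in x and y:
306.4 x + 69.0 y = -13758.48
105.8 x − 77.8 y = -553.80
Solving: x ≈ -35.603, y ≈ -41.299 km (keep extra digits for the depth step; rounded: -35.6, -41.3).
Then from the ST-03 sphere: z² = 72.85² − (x + 76.9)² − (y − 14.5)² with x = -35.603, y = -41.299, so z ≈ 22.094 ≈ 22.1 km.

(-35.6, -41.3, 22.1)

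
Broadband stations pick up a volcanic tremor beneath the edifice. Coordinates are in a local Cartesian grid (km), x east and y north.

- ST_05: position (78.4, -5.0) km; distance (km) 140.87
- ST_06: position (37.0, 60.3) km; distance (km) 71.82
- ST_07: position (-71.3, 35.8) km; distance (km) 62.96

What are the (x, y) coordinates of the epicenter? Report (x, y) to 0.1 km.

Circle about each station: (x − 78.4)² + (y + 5.0)² = 140.87²; (x − 37.0)² + (y − 60.3)² = 71.82²; (x + 71.3)² + (y − 35.8)² = 62.96².
Subtracting pairs of circle equations eliminates x²+y² and gives linear equations (the radical axes):
-82.8 x + 130.6 y = 13519.77
-299.4 x + 81.6 y = 16074.17
Solving the 2×2 system: x ≈ -30.8, y ≈ 84.0 km.

x ≈ -30.8 km, y ≈ 84.0 km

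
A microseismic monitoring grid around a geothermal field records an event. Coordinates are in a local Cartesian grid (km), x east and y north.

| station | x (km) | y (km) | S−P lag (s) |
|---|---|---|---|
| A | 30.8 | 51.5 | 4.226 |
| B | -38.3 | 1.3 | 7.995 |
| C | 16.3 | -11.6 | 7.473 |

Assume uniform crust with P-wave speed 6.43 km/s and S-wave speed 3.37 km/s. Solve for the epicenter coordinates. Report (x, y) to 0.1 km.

(3.3, 39.7)

Distance from S−P lag: d = Δt · v_P v_S / (v_P − v_S) = Δt · (6.43·3.37)/(6.43−3.37) ≈ 7.0814·Δt.
So d_A = 29.93, d_B = 56.62, d_C = 52.92 km.
Circle about each station: (x − 30.8)² + (y − 51.5)² = 29.93²; (x + 38.3)² + (y − 1.3)² = 56.62²; (x − 16.3)² + (y + 11.6)² = 52.92².
Subtracting the A equation from the B and C equations removes the quadratic terms:
-138.2 x − 100.4 y = -4442.33
-29.0 x − 126.2 y = -5105.36
Solving the 2×2 system: x ≈ 3.3, y ≈ 39.7 km.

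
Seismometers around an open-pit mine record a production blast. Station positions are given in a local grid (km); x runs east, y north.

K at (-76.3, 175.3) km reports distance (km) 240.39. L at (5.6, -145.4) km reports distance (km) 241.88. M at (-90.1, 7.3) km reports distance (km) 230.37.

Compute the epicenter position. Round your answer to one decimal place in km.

Circle about each station: (x + 76.3)² + (y − 175.3)² = 240.39²; (x − 5.6)² + (y + 145.4)² = 241.88²; (x + 90.1)² + (y − 7.3)² = 230.37².
Subtracting the K equation from the L and M equations removes the quadratic terms:
163.8 x − 641.4 y = -16097.84
-27.6 x − 336.0 y = -23663.46
Solving the 2×2 system: x ≈ 134.3, y ≈ 59.4 km.

134.3 km east, 59.4 km north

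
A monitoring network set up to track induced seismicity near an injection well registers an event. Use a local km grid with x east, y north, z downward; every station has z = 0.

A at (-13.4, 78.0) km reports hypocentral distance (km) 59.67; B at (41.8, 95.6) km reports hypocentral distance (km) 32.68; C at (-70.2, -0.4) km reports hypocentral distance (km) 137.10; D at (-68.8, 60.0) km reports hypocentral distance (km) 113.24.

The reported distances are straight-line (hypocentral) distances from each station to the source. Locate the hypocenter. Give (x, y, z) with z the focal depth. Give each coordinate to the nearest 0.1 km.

(40.0, 76.7, 26.6)

Each station gives a sphere (x−x_i)² + (y−y_i)² + z² = d_i² (stations at z=0).
Subtracting the A sphere from B and C: z² cancels, leaving linear equations in x and y:
110.4 x + 35.2 y = 7115.57
-113.6 x − 156.8 y = -16571.26
Solving: x ≈ 39.995, y ≈ 76.708 km (keep extra digits for the depth step; rounded: 40.0, 76.7).
Then from the A sphere: z² = 59.67² − (x + 13.4)² − (y − 78.0)² with x = 39.995, y = 76.708, so z ≈ 26.605 ≈ 26.6 km.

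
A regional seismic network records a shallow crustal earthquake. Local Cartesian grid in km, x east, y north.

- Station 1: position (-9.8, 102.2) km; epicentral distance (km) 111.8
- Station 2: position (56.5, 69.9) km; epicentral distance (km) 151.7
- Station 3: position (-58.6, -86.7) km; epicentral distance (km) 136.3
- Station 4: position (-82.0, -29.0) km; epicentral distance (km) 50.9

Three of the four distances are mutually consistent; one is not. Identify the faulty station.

Station 3

Solve using three stations at a time. Using Station 1, Station 2, Station 4 (subtract circle equations pairwise → linear system) gives (x, y) ≈ (-87.3, 21.6).
Distances from that point to each station vs reported:
  Station 1: calculated 111.8 vs reported 111.8 → residual 0.0 km
  Station 2: calculated 151.7 vs reported 151.7 → residual 0.0 km
  Station 3: calculated 112.1 vs reported 136.3 → residual 24.2 km
  Station 4: calculated 50.9 vs reported 50.9 → residual 0.0 km
Station 1, Station 2, Station 4 are mutually consistent (residuals ≈ 0); Station 3 is off by 24.2 km.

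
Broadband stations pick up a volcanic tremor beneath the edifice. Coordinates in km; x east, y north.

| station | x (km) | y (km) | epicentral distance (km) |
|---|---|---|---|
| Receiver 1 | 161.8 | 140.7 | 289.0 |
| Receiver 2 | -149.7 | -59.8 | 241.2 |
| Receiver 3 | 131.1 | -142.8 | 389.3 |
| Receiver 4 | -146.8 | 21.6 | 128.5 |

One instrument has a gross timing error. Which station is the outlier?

Receiver 2

Solve using three stations at a time. Using Receiver 1, Receiver 3, Receiver 4 (subtract circle equations pairwise → linear system) gives (x, y) ≈ (-127.1, 148.6).
Distances from that point to each station vs reported:
  Receiver 1: calculated 289.0 vs reported 289.0 → residual 0.0 km
  Receiver 2: calculated 209.6 vs reported 241.2 → residual 31.6 km
  Receiver 3: calculated 389.3 vs reported 389.3 → residual 0.0 km
  Receiver 4: calculated 128.5 vs reported 128.5 → residual 0.0 km
Receiver 1, Receiver 3, Receiver 4 are mutually consistent (residuals ≈ 0); Receiver 2 is off by 31.6 km.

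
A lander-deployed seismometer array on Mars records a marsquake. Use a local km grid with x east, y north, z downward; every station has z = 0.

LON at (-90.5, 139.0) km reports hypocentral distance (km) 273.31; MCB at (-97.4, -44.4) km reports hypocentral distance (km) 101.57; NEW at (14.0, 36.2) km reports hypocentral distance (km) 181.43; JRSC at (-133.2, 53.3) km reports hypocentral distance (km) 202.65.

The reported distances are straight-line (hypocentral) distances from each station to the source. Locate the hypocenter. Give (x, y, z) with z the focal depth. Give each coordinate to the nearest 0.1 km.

Each station gives a sphere (x−x_i)² + (y−y_i)² + z² = d_i² (stations at z=0).
Subtracting the LON sphere from MCB and NEW: z² cancels, leaving linear equations in x and y:
-13.8 x − 366.8 y = 48328.76
209.0 x − 205.6 y = 15776.70
Solving: x ≈ -52.196, y ≈ -129.794 km (keep extra digits for the depth step; rounded: -52.2, -129.8).
Then from the LON sphere: z² = 273.31² − (x + 90.5)² − (y − 139.0)² with x = -52.196, y = -129.794, so z ≈ 31.320 ≈ 31.3 km.

x ≈ -52.2 km, y ≈ -129.8 km, depth ≈ 31.3 km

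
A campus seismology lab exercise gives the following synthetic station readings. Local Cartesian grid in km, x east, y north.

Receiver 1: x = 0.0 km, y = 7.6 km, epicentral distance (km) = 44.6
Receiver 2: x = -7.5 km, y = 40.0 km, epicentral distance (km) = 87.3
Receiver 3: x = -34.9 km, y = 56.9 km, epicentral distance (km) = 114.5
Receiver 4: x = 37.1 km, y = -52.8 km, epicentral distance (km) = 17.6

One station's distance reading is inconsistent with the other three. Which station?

Solve using three stations at a time. Using Receiver 2, Receiver 3, Receiver 4 (subtract circle equations pairwise → linear system) gives (x, y) ≈ (23.4, -41.7).
Distances from that point to each station vs reported:
  Receiver 1: calculated 54.5 vs reported 44.6 → residual 9.9 km
  Receiver 2: calculated 87.3 vs reported 87.3 → residual 0.0 km
  Receiver 3: calculated 114.5 vs reported 114.5 → residual 0.0 km
  Receiver 4: calculated 17.7 vs reported 17.6 → residual 0.1 km
Receiver 2, Receiver 3, Receiver 4 are mutually consistent (residuals ≈ 0); Receiver 1 is off by 9.9 km.

Receiver 1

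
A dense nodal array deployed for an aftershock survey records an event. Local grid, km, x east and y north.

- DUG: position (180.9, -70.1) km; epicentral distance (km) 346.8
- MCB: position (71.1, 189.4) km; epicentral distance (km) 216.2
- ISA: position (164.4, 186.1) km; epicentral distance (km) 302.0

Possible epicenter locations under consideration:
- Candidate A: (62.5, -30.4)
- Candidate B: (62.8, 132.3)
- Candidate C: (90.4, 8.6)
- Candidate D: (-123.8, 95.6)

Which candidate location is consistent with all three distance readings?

Candidate D

For each candidate, compare |candidate − station| to the reported distance:
Candidate A: residuals DUG 221.9, MCB 3.8, ISA 62.7 → max 221.9 km
Candidate B: residuals DUG 112.5, MCB 158.5, ISA 187.0 → max 187.0 km
Candidate C: residuals DUG 226.9, MCB 34.4, ISA 109.7 → max 226.9 km
Candidate D: residuals DUG 0.0, MCB 0.1, ISA 0.1 → max 0.1 km
Only Candidate D has all residuals ≈ 0.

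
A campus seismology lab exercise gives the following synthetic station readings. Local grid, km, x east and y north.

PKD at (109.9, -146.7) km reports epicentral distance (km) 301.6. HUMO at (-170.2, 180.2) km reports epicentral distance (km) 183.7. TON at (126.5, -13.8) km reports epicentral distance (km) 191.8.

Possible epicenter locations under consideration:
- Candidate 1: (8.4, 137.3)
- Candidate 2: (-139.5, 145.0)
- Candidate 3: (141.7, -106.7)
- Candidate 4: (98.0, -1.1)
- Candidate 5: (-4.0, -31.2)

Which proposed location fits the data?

Candidate 1

For each candidate, compare |candidate − station| to the reported distance:
Candidate 1: residuals PKD 0.0, HUMO 0.0, TON 0.0 → max 0.0 km
Candidate 2: residuals PKD 82.2, HUMO 137.0, TON 118.0 → max 137.0 km
Candidate 3: residuals PKD 250.5, HUMO 240.1, TON 97.7 → max 250.5 km
Candidate 4: residuals PKD 155.5, HUMO 140.0, TON 160.6 → max 160.6 km
Candidate 5: residuals PKD 139.4, HUMO 85.2, TON 60.1 → max 139.4 km
Only Candidate 1 has all residuals ≈ 0.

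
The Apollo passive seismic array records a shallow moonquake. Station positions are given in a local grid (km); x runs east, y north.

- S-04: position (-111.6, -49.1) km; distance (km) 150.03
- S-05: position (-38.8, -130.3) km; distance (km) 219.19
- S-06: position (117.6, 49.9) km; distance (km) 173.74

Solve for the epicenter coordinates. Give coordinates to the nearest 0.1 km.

Circle about each station: (x + 111.6)² + (y + 49.1)² = 150.03²; (x + 38.8)² + (y + 130.3)² = 219.19²; (x − 117.6)² + (y − 49.9)² = 173.74².
Subtracting the S-04 equation from the S-05 and S-06 equations removes the quadratic terms:
145.6 x − 162.4 y = -21917.10
458.4 x + 198.0 y = -6222.19
Solving the 2×2 system: x ≈ -51.8, y ≈ 88.5 km.

(-51.8, 88.5)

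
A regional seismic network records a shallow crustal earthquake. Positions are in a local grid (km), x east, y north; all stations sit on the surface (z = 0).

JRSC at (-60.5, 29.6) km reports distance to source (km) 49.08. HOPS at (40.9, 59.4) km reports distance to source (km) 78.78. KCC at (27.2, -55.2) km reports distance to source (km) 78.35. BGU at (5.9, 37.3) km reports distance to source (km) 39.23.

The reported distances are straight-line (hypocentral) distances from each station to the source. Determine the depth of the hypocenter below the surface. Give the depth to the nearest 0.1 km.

depth ≈ 10.9 km

Each station gives a sphere (x−x_i)² + (y−y_i)² + z² = d_i² (stations at z=0).
Subtracting the JRSC sphere from HOPS and KCC: z² cancels, leaving linear equations in x and y:
202.8 x + 59.6 y = -3132.68
175.4 x − 169.6 y = -4479.41
Solving: x ≈ -17.799, y ≈ 8.004 km (keep extra digits for the depth step; rounded: -17.8, 8.0).
Then from the JRSC sphere: z² = 49.08² − (x + 60.5)² − (y − 29.6)² with x = -17.799, y = 8.004, so z ≈ 10.913 ≈ 10.9 km.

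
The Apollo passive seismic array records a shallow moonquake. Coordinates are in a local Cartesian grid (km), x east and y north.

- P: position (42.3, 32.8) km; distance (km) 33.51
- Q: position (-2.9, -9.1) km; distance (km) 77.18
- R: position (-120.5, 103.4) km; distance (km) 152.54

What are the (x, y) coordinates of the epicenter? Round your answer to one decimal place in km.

26.4 km east, 62.3 km north

Circle about each station: (x − 42.3)² + (y − 32.8)² = 33.51²; (x + 2.9)² + (y + 9.1)² = 77.18²; (x + 120.5)² + (y − 103.4)² = 152.54².
Subtracting pairs of circle equations eliminates x²+y² and gives linear equations (the radical axes):
-90.4 x − 83.8 y = -7607.74
-325.6 x + 141.2 y = 201.15
Solving the 2×2 system: x ≈ 26.4, y ≈ 62.3 km.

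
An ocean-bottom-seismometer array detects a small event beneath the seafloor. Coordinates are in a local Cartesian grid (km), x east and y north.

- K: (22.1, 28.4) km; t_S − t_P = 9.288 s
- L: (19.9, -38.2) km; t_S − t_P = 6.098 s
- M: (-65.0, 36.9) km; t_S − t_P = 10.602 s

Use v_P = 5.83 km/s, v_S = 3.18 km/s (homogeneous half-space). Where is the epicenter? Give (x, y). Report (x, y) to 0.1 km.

x ≈ -19.4 km, y ≈ -21.6 km

Distance from S−P lag: d = Δt · v_P v_S / (v_P − v_S) = Δt · (5.83·3.18)/(5.83−3.18) ≈ 6.9960·Δt.
So d_K = 64.98, d_L = 42.66, d_M = 74.17 km.
Circle about each station: (x − 22.1)² + (y − 28.4)² = 64.98²; (x − 19.9)² + (y + 38.2)² = 42.66²; (x + 65.0)² + (y − 36.9)² = 74.17².
Subtracting the K equation from the L and M equations removes the quadratic terms:
-4.4 x − 133.2 y = 2962.80
-174.2 x + 17.0 y = 3012.85
Solving the 2×2 system: x ≈ -19.4, y ≈ -21.6 km.
Check against K (with the unrounded x, y): √((x − 22.1)²+(y − 28.4)²) = 64.98 ≈ 64.98 km. ✓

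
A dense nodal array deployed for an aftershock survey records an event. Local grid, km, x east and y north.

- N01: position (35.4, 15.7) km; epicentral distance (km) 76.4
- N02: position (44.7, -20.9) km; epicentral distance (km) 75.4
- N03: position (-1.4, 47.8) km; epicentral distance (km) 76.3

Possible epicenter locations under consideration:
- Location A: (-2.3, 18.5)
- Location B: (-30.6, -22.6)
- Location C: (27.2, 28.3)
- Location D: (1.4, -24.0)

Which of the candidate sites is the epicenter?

For each candidate, compare |candidate − station| to the reported distance:
Location A: residuals N01 38.6, N02 14.1, N03 47.0 → max 47.0 km
Location B: residuals N01 0.1, N02 0.1, N03 0.1 → max 0.1 km
Location C: residuals N01 61.4, N02 23.2, N03 41.7 → max 61.4 km
Location D: residuals N01 24.1, N02 32.0, N03 4.4 → max 32.0 km
Only Location B has all residuals ≈ 0.

Location B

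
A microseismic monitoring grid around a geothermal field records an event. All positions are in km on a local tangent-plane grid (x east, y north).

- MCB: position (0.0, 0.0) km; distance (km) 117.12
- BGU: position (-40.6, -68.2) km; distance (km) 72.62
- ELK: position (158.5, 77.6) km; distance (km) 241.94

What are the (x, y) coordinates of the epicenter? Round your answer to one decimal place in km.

Circle about each station: x² + y² = 117.12²; (x + 40.6)² + (y + 68.2)² = 72.62²; (x − 158.5)² + (y − 77.6)² = 241.94².
Subtracting the MCB equation from the BGU and ELK equations removes the quadratic terms:
-81.2 x − 136.4 y = 14743.03
317.0 x + 155.2 y = -13673.86
Solving the 2×2 system: x ≈ 13.8, y ≈ -116.3 km.

(13.8, -116.3)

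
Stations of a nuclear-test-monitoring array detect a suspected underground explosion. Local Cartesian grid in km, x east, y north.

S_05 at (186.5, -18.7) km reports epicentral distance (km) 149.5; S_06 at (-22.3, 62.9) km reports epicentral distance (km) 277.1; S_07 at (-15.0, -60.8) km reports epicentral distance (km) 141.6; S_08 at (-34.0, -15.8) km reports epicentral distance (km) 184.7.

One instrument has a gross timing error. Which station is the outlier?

Solve using three stations at a time. Using S_05, S_07, S_08 (subtract circle equations pairwise → linear system) gives (x, y) ≈ (101.3, -141.4).
Distances from that point to each station vs reported:
  S_05: calculated 149.4 vs reported 149.5 → residual 0.1 km
  S_06: calculated 238.8 vs reported 277.1 → residual 38.3 km
  S_07: calculated 141.5 vs reported 141.6 → residual 0.1 km
  S_08: calculated 184.6 vs reported 184.7 → residual 0.1 km
S_05, S_07, S_08 are mutually consistent (residuals ≈ 0); S_06 is off by 38.3 km.

S_06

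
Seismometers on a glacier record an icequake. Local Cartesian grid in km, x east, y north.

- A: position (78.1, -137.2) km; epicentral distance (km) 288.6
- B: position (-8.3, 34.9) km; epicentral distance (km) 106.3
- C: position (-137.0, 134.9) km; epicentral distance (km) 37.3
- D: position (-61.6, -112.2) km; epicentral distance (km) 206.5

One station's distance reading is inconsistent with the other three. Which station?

C

Solve using three stations at a time. Using A, B, D (subtract circle equations pairwise → linear system) gives (x, y) ≈ (-98.6, 91.0).
Distances from that point to each station vs reported:
  A: calculated 288.6 vs reported 288.6 → residual 0.0 km
  B: calculated 106.3 vs reported 106.3 → residual 0.0 km
  C: calculated 58.3 vs reported 37.3 → residual 21.0 km
  D: calculated 206.5 vs reported 206.5 → residual 0.0 km
A, B, D are mutually consistent (residuals ≈ 0); C is off by 21.0 km.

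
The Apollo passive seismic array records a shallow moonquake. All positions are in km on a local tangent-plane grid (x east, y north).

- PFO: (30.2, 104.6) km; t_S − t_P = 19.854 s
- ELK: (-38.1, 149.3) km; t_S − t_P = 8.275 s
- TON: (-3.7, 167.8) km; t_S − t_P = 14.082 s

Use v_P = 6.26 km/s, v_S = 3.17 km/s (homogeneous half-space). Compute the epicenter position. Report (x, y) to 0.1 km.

Distance from S−P lag: d = Δt · v_P v_S / (v_P − v_S) = Δt · (6.26·3.17)/(6.26−3.17) ≈ 6.4221·Δt.
So d_PFO = 127.50, d_ELK = 53.14, d_TON = 90.44 km.
Circle about each station: (x − 30.2)² + (y − 104.6)² = 127.50²; (x + 38.1)² + (y − 149.3)² = 53.14²; (x + 3.7)² + (y − 167.8)² = 90.44².
Subtracting the PFO equation from the ELK and TON equations removes the quadratic terms:
-136.6 x + 89.4 y = 25321.29
-67.8 x + 126.4 y = 24394.19
Solving the 2×2 system: x ≈ -91.0, y ≈ 144.2 km.

-91.0 km east, 144.2 km north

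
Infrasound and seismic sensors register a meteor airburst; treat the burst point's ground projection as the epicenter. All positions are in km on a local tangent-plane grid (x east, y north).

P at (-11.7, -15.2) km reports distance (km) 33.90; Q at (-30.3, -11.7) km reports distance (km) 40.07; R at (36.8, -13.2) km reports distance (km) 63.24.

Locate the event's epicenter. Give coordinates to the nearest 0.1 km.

-15.4 km east, -48.9 km north

Circle about each station: (x + 11.7)² + (y + 15.2)² = 33.90²; (x + 30.3)² + (y + 11.7)² = 40.07²; (x − 36.8)² + (y + 13.2)² = 63.24².
Subtracting the P equation from the Q and R equations removes the quadratic terms:
-37.2 x + 7.0 y = 230.66
97.0 x + 4.0 y = -1689.54
Solving the 2×2 system: x ≈ -15.4, y ≈ -48.9 km.
Check against P (with the unrounded x, y): √((x + 11.7)²+(y + 15.2)²) = 33.90 ≈ 33.90 km. ✓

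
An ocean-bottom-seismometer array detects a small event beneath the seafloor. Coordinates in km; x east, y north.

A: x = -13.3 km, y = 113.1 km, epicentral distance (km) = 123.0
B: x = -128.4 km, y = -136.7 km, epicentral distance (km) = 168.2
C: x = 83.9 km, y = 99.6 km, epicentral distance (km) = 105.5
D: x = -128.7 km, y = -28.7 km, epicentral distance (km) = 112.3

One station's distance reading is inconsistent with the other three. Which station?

Solve using three stations at a time. Using A, B, D (subtract circle equations pairwise → linear system) gives (x, y) ≈ (-18.0, -9.8).
Distances from that point to each station vs reported:
  A: calculated 123.0 vs reported 123.0 → residual 0.0 km
  B: calculated 168.2 vs reported 168.2 → residual 0.0 km
  C: calculated 149.5 vs reported 105.5 → residual 44.0 km
  D: calculated 112.3 vs reported 112.3 → residual 0.0 km
A, B, D are mutually consistent (residuals ≈ 0); C is off by 44.0 km.

C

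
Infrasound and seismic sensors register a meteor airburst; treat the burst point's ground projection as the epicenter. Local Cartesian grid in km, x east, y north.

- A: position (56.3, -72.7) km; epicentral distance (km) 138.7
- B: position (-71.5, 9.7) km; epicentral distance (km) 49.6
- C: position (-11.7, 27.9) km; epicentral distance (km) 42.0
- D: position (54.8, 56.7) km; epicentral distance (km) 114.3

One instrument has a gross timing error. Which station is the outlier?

B

Solve using three stations at a time. Using A, C, D (subtract circle equations pairwise → linear system) gives (x, y) ≈ (-51.4, 14.6).
Distances from that point to each station vs reported:
  A: calculated 138.7 vs reported 138.7 → residual 0.0 km
  B: calculated 20.7 vs reported 49.6 → residual 28.9 km
  C: calculated 41.9 vs reported 42.0 → residual 0.1 km
  D: calculated 114.3 vs reported 114.3 → residual 0.0 km
A, C, D are mutually consistent (residuals ≈ 0); B is off by 28.9 km.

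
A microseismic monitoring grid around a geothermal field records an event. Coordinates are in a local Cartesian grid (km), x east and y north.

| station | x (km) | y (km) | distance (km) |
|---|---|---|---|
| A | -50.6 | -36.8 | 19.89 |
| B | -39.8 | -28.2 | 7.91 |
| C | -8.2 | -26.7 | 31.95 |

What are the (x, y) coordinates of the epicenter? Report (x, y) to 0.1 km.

Circle about each station: (x + 50.6)² + (y + 36.8)² = 19.89²; (x + 39.8)² + (y + 28.2)² = 7.91²; (x + 8.2)² + (y + 26.7)² = 31.95².
Subtracting the A equation from the B and C equations removes the quadratic terms:
21.6 x + 17.2 y = -1202.28
84.8 x + 20.2 y = -3759.66
Solving the 2×2 system: x ≈ -39.5, y ≈ -20.3 km.

x ≈ -39.5 km, y ≈ -20.3 km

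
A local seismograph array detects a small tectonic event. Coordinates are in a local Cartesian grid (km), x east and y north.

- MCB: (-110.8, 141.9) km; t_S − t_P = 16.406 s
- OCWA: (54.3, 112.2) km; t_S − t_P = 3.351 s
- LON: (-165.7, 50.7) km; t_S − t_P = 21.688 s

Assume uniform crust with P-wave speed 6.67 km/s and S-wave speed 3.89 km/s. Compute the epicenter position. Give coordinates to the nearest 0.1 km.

x ≈ 33.0 km, y ≈ 89.3 km

Distance from S−P lag: d = Δt · v_P v_S / (v_P − v_S) = Δt · (6.67·3.89)/(6.67−3.89) ≈ 9.3332·Δt.
So d_MCB = 153.12, d_OCWA = 31.28, d_LON = 202.42 km.
Circle about each station: (x + 110.8)² + (y − 141.9)² = 153.12²; (x − 54.3)² + (y − 112.2)² = 31.28²; (x + 165.7)² + (y − 50.7)² = 202.42².
Subtracting pairs of circle equations eliminates x²+y² and gives linear equations (the radical axes):
330.2 x − 59.4 y = 5592.38
-109.8 x − 182.4 y = -19913.39
Solving the 2×2 system: x ≈ 33.0, y ≈ 89.3 km.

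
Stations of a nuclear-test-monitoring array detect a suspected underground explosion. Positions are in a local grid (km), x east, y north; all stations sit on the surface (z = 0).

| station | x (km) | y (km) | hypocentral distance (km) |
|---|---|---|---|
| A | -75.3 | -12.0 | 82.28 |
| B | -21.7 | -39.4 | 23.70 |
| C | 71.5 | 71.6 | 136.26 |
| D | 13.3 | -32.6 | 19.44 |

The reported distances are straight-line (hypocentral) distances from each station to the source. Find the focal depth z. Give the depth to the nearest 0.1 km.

Each station gives a sphere (x−x_i)² + (y−y_i)² + z² = d_i² (stations at z=0).
Subtracting the A sphere from B and C: z² cancels, leaving linear equations in x and y:
107.2 x − 54.8 y = 2417.47
293.6 x + 167.2 y = -7372.07
Solving: x ≈ 0.006, y ≈ -44.102 km (keep extra digits for the depth step; rounded: 0.0, -44.1).
Then from the A sphere: z² = 82.28² − (x + 75.3)² − (y + 12.0)² with x = 0.006, y = -44.102, so z ≈ 8.274 ≈ 8.3 km.

depth ≈ 8.3 km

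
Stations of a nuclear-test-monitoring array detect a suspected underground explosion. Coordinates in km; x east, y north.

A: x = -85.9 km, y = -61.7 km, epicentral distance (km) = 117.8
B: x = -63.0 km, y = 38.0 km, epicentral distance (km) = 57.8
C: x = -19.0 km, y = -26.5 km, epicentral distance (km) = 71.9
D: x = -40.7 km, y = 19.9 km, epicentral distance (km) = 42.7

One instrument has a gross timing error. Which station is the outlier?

A

Solve using three stations at a time. Using B, C, D (subtract circle equations pairwise → linear system) gives (x, y) ≈ (-5.5, 44.2).
Distances from that point to each station vs reported:
  A: calculated 132.9 vs reported 117.8 → residual 15.1 km
  B: calculated 57.8 vs reported 57.8 → residual 0.0 km
  C: calculated 71.9 vs reported 71.9 → residual 0.0 km
  D: calculated 42.8 vs reported 42.7 → residual 0.1 km
B, C, D are mutually consistent (residuals ≈ 0); A is off by 15.1 km.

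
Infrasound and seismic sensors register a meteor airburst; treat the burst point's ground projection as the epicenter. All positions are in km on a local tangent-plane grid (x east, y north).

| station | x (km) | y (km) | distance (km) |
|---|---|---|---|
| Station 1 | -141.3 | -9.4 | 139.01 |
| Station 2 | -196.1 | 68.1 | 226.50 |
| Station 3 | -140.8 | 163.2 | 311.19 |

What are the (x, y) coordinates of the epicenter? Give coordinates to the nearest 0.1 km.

-127.3 km east, -147.7 km north

Circle about each station: (x + 141.3)² + (y + 9.4)² = 139.01²; (x + 196.1)² + (y − 68.1)² = 226.50²; (x + 140.8)² + (y − 163.2)² = 311.19².
Subtracting pairs of circle equations eliminates x²+y² and gives linear equations (the radical axes):
-109.6 x + 155.0 y = -8939.70
1.0 x + 345.2 y = -51110.61
Solving the 2×2 system: x ≈ -127.3, y ≈ -147.7 km.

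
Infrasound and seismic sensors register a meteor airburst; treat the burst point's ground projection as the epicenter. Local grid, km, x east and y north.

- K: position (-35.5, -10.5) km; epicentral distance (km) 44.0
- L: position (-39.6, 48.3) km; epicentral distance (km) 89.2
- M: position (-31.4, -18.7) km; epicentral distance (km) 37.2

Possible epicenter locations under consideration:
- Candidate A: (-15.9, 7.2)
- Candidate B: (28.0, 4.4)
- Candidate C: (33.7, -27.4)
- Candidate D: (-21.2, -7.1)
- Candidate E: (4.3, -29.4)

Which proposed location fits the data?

Candidate E

For each candidate, compare |candidate − station| to the reported distance:
Candidate A: residuals K 17.6, L 41.8, M 7.0 → max 41.8 km
Candidate B: residuals K 21.2, L 8.6, M 26.5 → max 26.5 km
Candidate C: residuals K 27.2, L 16.2, M 28.5 → max 28.5 km
Candidate D: residuals K 29.3, L 30.8, M 21.8 → max 30.8 km
Candidate E: residuals K 0.1, L 0.0, M 0.1 → max 0.1 km
Only Candidate E has all residuals ≈ 0.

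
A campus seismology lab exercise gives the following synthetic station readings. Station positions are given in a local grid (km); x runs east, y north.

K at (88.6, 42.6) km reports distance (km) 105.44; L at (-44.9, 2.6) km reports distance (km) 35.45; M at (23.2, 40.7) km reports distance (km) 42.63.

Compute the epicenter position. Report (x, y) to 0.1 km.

-14.6 km east, 21.0 km north

Circle about each station: (x − 88.6)² + (y − 42.6)² = 105.44²; (x + 44.9)² + (y − 2.6)² = 35.45²; (x − 23.2)² + (y − 40.7)² = 42.63².
Subtracting the K equation from the L and M equations removes the quadratic terms:
-267.0 x − 80.0 y = 2218.94
-130.8 x − 3.8 y = 1830.29
Solving the 2×2 system: x ≈ -14.6, y ≈ 21.0 km.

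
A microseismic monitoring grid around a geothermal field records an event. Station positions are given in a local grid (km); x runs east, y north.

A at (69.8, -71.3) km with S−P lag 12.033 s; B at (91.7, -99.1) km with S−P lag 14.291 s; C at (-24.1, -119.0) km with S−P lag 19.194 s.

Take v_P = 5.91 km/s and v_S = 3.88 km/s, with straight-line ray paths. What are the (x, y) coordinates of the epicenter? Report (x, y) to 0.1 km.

(94.8, 62.3)

Distance from S−P lag: d = Δt · v_P v_S / (v_P − v_S) = Δt · (5.91·3.88)/(5.91−3.88) ≈ 11.2960·Δt.
So d_A = 135.92, d_B = 161.43, d_C = 216.81 km.
Circle about each station: (x − 69.8)² + (y + 71.3)² = 135.92²; (x − 91.7)² + (y + 99.1)² = 161.43²; (x + 24.1)² + (y + 119.0)² = 216.81².
Subtracting pairs of circle equations eliminates x²+y² and gives linear equations (the radical axes):
43.8 x − 55.6 y = 688.57
-187.8 x − 95.4 y = -23746.25
Solving the 2×2 system: x ≈ 94.8, y ≈ 62.3 km.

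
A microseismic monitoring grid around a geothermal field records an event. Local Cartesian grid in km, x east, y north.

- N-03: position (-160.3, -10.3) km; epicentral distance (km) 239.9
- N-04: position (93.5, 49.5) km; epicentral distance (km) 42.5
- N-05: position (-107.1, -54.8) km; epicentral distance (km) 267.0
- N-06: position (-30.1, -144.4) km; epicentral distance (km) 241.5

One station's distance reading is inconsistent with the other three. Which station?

Solve using three stations at a time. Using N-03, N-04, N-06 (subtract circle equations pairwise → linear system) gives (x, y) ≈ (62.5, 78.6).
Distances from that point to each station vs reported:
  N-03: calculated 239.9 vs reported 239.9 → residual 0.0 km
  N-04: calculated 42.5 vs reported 42.5 → residual 0.0 km
  N-05: calculated 215.8 vs reported 267.0 → residual 51.2 km
  N-06: calculated 241.5 vs reported 241.5 → residual 0.0 km
N-03, N-04, N-06 are mutually consistent (residuals ≈ 0); N-05 is off by 51.2 km.

N-05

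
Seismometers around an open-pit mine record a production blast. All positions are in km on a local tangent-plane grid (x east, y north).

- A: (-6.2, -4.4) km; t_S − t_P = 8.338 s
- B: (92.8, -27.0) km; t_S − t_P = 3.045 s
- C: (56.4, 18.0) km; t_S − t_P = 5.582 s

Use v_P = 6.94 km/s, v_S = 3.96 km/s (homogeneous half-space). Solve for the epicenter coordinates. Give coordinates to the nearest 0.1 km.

(65.3, -32.7)

Distance from S−P lag: d = Δt · v_P v_S / (v_P − v_S) = Δt · (6.94·3.96)/(6.94−3.96) ≈ 9.2223·Δt.
So d_A = 76.90, d_B = 28.08, d_C = 51.48 km.
Circle about each station: (x + 6.2)² + (y + 4.4)² = 76.90²; (x − 92.8)² + (y + 27.0)² = 28.08²; (x − 56.4)² + (y − 18.0)² = 51.48².
Subtracting the A equation from the B and C equations removes the quadratic terms:
198.0 x − 45.2 y = 14408.16
125.2 x + 44.8 y = 6710.58
Solving the 2×2 system: x ≈ 65.3, y ≈ -32.7 km.
Check against A (with the unrounded x, y): √((x + 6.2)²+(y + 4.4)²) = 76.90 ≈ 76.90 km. ✓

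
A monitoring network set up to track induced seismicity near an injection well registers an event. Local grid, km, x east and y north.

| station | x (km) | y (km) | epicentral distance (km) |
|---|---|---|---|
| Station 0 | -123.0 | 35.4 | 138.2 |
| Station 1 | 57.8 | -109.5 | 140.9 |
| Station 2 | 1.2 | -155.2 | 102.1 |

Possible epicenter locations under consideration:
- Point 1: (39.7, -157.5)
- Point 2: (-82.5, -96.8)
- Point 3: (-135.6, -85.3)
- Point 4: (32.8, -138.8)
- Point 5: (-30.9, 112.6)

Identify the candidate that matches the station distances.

For each candidate, compare |candidate − station| to the reported distance:
Point 1: residuals Station 0 114.2, Station 1 89.6, Station 2 63.5 → max 114.2 km
Point 2: residuals Station 0 0.1, Station 1 0.0, Station 2 0.0 → max 0.1 km
Point 3: residuals Station 0 16.8, Station 1 54.0, Station 2 51.5 → max 54.0 km
Point 4: residuals Station 0 95.5, Station 1 102.4, Station 2 66.5 → max 102.4 km
Point 5: residuals Station 0 18.0, Station 1 98.3, Station 2 167.6 → max 167.6 km
Only Point 2 has all residuals ≈ 0.

Point 2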